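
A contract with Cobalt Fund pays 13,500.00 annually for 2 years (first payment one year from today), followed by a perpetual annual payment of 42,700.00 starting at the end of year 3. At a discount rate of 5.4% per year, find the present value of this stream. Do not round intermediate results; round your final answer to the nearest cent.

PV of 2-year annuity: 13,500.00 × [1 − (1+0.054)^−2] / 0.054 = 24960.48306
Perpetuity value at year 2: 42,700.00 / 0.054 = 790740.74074
PV of perpetuity: 790740.74074 / (1+0.054)^2 = 711791.65728
Total PV = 24960.48306 + 711791.65728 = 736752.14034

736752.14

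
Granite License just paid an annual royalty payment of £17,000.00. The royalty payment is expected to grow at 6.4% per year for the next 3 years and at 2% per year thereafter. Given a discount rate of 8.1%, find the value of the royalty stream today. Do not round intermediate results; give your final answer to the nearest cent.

D_1 = 18088.00000
D_2 = 19245.63200
D_3 = 20477.35245
Terminal value at year 3: TV = D_3×(1+g_2)/(r−g_2) = 20886.89950/0.061 = 342408.18847
P_0 = D_1/(1+r)^1 + D_2/(1+r)^2 + D_3/(1+r)^3 + TV/(1+r)^3
    = 16732.65495 + 16469.51421 + 16210.51168 + 271061.01495 = 320473.69579

£320473.70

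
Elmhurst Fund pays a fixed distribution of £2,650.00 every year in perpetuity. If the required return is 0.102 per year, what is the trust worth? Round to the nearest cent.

Level perpetuity: PV = C / r = £2,650.00 / 0.102 = £25,980.39

£25980.39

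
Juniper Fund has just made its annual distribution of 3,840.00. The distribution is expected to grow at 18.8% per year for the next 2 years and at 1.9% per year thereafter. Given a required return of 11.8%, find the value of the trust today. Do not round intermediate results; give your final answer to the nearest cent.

53045.58

D_1 = 4561.92000
D_2 = 5419.56096
Terminal value at year 2: TV = D_2×(1+g_2)/(r−g_2) = 5522.53262/0.099 = 55783.15776
P_0 = D_1/(1+r)^1 + D_2/(1+r)^2 + TV/(1+r)^2
    = 4080.42934 + 4335.91239 + 44629.23967 = 53045.58140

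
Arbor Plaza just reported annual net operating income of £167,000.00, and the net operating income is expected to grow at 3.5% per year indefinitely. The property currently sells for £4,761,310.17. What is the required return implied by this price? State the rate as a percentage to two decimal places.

D₁ = £167,000.00 × 1.035 = £172,845.0000
P = D₁/(r − g) ⇒ r = D₁/P + g = £172,845.0000/£4,761,310.17 + 0.035 = 0.036302 + 0.035 = 0.071302

7.13%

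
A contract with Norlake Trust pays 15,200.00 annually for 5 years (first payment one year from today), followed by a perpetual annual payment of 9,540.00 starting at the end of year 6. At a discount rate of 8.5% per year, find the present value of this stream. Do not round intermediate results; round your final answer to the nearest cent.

PV of 5-year annuity: 15,200.00 × [1 − (1+0.085)^−5] / 0.085 = 59897.75960
Perpetuity value at year 5: 9,540.00 / 0.085 = 112235.29412
PV of perpetuity: 112235.29412 / (1+0.085)^5 = 74641.56868
Total PV = 59897.75960 + 74641.56868 = 134539.32828

134539.33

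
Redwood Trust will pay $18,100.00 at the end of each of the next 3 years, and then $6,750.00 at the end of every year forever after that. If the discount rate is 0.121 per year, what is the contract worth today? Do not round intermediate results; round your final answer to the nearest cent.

PV of 3-year annuity: $18,100.00 × [1 − (1+0.121)^−3] / 0.121 = 43398.55054
Perpetuity value at year 3: $6,750.00 / 0.121 = 55785.12397
PV of perpetuity: 55785.12397 / (1+0.121)^3 = 39600.58164
Total PV = 43398.55054 + 39600.58164 = 82999.13218

$82999.13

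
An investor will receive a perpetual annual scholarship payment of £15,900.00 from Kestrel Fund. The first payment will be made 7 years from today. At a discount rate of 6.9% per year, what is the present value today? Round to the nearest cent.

Value at end of year 6: C / r = £15,900.00 / 0.069 = £230,434.7826
Discount to today: PV = £230,434.7826 / (1 + 0.069)^6 = £230,434.7826 / 1.492335 = £154,412.27

£154412.27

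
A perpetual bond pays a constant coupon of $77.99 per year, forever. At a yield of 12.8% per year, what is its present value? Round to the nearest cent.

Level perpetuity: PV = C / r = $77.99 / 0.128 = $609.30

$609.30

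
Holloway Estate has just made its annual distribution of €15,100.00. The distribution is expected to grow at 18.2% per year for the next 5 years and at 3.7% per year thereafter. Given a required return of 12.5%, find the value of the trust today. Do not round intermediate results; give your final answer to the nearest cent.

€315604.45

D_1 = 17848.20000
D_2 = 21096.57240
D_3 = 24936.14858
D_4 = 29474.52762
D_5 = 34838.89164
Terminal value at year 5: TV = D_5×(1+g_2)/(r−g_2) = 36127.93064/0.088 = 410544.66631
P_0 = D_1/(1+r)^1 + D_2/(1+r)^2 + D_3/(1+r)^3 + D_4/(1+r)^4 + D_5/(1+r)^5 + TV/(1+r)^5
    = 15865.06667 + 16668.89671 + 17513.45414 + 18400.80249 + 19333.10981 + 227823.12360 = 315604.45343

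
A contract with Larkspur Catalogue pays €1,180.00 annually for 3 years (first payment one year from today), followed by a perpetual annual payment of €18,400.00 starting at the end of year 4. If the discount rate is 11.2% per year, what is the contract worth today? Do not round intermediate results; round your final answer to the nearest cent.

€122350.89

PV of 3-year annuity: €1,180.00 × [1 − (1+0.112)^−3] / 0.112 = 2873.58240
Perpetuity value at year 3: €18,400.00 / 0.112 = 164285.71429
PV of perpetuity: 164285.71429 / (1+0.112)^3 = 119477.31071
Total PV = 2873.58240 + 119477.31071 = 122350.89311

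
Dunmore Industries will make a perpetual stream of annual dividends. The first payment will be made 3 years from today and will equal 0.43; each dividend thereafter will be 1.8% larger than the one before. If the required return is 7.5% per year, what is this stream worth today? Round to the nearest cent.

Value at end of year 2: C₁ / (r − g) = 0.43 / (0.075 − 0.018) = 7.5439
Discount to today: PV = 7.5439 / (1 + 0.075)^2 = 7.5439 / 1.155625 = 6.53

6.53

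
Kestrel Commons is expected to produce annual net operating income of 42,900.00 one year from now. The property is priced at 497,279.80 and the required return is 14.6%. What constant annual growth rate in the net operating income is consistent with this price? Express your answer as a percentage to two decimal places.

5.97%

P = D₁/(r−g) ⇒ g = r − D₁/P = 0.146 − 42,900.00/497,279.80 = 0.059731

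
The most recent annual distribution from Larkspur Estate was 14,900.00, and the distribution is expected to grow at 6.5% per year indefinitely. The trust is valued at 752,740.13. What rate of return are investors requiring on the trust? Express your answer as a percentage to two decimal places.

8.61%

D₁ = 14,900.00 × 1.065 = 15,868.5000
P = D₁/(r − g) ⇒ r = D₁/P + g = 15,868.5000/752,740.13 + 0.065 = 0.021081 + 0.065 = 0.086081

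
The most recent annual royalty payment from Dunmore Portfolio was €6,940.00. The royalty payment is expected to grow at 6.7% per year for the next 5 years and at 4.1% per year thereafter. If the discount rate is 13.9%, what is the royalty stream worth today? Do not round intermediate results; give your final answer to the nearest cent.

D_1 = 7404.98000
D_2 = 7901.11366
D_3 = 8430.48828
D_4 = 8995.33099
D_5 = 9598.01817
Terminal value at year 5: TV = D_5×(1+g_2)/(r−g_2) = 9991.53691/0.098 = 101954.45827
P_0 = D_1/(1+r)^1 + D_2/(1+r)^2 + D_3/(1+r)^3 + D_4/(1+r)^4 + D_5/(1+r)^5 + TV/(1+r)^5
    = 6501.29939 + 6090.33050 + 5705.34034 + 5344.68669 + 5006.83117 + 53184.80864 = 81833.29673

€81833.30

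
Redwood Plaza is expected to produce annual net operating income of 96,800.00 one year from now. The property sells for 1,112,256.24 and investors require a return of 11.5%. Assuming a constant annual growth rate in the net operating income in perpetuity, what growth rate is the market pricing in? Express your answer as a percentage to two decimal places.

2.80%

P = D₁/(r−g) ⇒ g = r − D₁/P = 0.115 − 96,800.00/1,112,256.24 = 0.027970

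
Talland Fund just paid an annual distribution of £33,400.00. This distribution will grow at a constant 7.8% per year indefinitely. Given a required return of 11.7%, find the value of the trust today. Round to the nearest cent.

D₁ = D₀ × (1 + g) = £33,400.00 × 1.078 = £36,005.2000
Growing perpetuity: P = D₁ / (r − g) = £36,005.2000 / (0.117 − 0.078) = £923,210.26

£923210.26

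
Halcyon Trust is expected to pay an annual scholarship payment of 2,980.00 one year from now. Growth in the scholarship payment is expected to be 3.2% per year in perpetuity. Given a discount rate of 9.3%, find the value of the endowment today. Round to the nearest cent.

48852.46

Growing perpetuity: P = D₁ / (r − g) = 2,980.0000 / (0.093 − 0.032) = 48,852.46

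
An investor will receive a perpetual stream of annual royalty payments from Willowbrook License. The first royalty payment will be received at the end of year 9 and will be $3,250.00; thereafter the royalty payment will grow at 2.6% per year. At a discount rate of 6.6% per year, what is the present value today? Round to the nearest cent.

Value at end of year 8: C₁ / (r − g) = $3,250.00 / (0.066 − 0.026) = $81,250.0000
Discount to today: PV = $81,250.0000 / (1 + 0.066)^8 = $81,250.0000 / 1.667468 = $48,726.56

$48726.56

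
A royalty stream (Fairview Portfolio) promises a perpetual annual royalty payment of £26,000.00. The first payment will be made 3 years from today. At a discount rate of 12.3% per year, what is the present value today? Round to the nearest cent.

£167613.40

Value at end of year 2: C / r = £26,000.00 / 0.123 = £211,382.1138
Discount to today: PV = £211,382.1138 / (1 + 0.123)^2 = £211,382.1138 / 1.261129 = £167,613.40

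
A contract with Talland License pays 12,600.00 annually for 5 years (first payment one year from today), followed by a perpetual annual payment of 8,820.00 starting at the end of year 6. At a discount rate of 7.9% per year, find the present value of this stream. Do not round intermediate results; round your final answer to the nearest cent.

PV of 5-year annuity: 12,600.00 × [1 − (1+0.079)^−5] / 0.079 = 50441.01915
Perpetuity value at year 5: 8,820.00 / 0.079 = 111645.56962
PV of perpetuity: 111645.56962 / (1+0.079)^5 = 76336.85622
Total PV = 50441.01915 + 76336.85622 = 126777.87536

126777.88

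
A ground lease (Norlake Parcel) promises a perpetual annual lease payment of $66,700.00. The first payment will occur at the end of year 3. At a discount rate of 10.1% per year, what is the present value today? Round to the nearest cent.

$544790.87

Value at end of year 2: C / r = $66,700.00 / 0.101 = $660,396.0396
Discount to today: PV = $660,396.0396 / (1 + 0.101)^2 = $660,396.0396 / 1.212201 = $544,790.87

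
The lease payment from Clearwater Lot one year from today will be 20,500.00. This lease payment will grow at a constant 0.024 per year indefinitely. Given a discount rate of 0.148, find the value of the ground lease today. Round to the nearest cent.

165322.58

Growing perpetuity: P = D₁ / (r − g) = 20,500.0000 / (0.148 − 0.024) = 165,322.58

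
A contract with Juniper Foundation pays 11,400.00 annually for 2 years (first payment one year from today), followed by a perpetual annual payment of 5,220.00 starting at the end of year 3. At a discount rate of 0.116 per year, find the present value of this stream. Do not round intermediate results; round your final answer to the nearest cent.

PV of 2-year annuity: 11,400.00 × [1 − (1+0.116)^−2] / 0.116 = 19368.32775
Perpetuity value at year 2: 5,220.00 / 0.116 = 45000.00000
PV of perpetuity: 45000.00000 / (1+0.116)^2 = 36131.34466
Total PV = 19368.32775 + 36131.34466 = 55499.67241

55499.67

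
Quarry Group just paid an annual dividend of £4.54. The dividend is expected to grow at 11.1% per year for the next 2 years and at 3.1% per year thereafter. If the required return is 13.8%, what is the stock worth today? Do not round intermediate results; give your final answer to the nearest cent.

D_1 = 5.04394
D_2 = 5.60382
Terminal value at year 2: TV = D_2×(1+g_2)/(r−g_2) = 5.77754/0.107 = 53.99566
P_0 = D_1/(1+r)^1 + D_2/(1+r)^2 + TV/(1+r)^2
    = 4.43228 + 4.32713 + 41.69407 = 50.45348

£50.45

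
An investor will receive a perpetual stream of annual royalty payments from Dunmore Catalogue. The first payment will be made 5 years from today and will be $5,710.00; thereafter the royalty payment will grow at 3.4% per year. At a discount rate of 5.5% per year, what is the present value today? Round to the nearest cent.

$219486.08

Value at end of year 4: C₁ / (r − g) = $5,710.00 / (0.055 − 0.034) = $271,904.7619
Discount to today: PV = $271,904.7619 / (1 + 0.055)^4 = $271,904.7619 / 1.238825 = $219,486.08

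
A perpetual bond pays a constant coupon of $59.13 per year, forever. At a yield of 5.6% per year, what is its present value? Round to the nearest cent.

$1055.89

Level perpetuity: PV = C / r = $59.13 / 0.056 = $1,055.89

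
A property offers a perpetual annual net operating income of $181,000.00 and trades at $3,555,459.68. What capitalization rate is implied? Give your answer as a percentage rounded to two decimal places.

5.09%

P = C/r ⇒ r = C/P = $181,000.00/$3,555,459.68 = 0.050908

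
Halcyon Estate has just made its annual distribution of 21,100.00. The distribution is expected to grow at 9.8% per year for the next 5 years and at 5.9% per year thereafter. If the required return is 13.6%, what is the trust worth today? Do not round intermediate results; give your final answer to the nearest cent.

340171.29

D_1 = 23167.80000
D_2 = 25438.24440
D_3 = 27931.19235
D_4 = 30668.44920
D_5 = 33673.95722
Terminal value at year 5: TV = D_5×(1+g_2)/(r−g_2) = 35660.72070/0.077 = 463126.24285
P_0 = D_1/(1+r)^1 + D_2/(1+r)^2 + D_3/(1+r)^3 + D_4/(1+r)^4 + D_5/(1+r)^5 + TV/(1+r)^5
    = 20394.19014 + 19711.99012 + 19052.61017 + 18415.28694 + 17799.28262 + 244797.92595 = 340171.28594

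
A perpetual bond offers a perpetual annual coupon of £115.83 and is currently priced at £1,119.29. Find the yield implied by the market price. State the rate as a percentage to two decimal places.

10.35%

P = C/r ⇒ r = C/P = £115.83/£1,119.29 = 0.103485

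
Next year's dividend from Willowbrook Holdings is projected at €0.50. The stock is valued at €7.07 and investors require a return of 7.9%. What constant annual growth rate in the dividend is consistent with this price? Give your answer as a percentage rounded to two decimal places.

P = D₁/(r−g) ⇒ g = r − D₁/P = 0.079 − €0.50/€7.07 = 0.008279

0.83%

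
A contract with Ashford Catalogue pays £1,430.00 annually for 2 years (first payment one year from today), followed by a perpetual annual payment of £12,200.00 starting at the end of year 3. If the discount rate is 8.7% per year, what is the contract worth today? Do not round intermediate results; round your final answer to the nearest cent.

£121206.88

PV of 2-year annuity: £1,430.00 × [1 − (1+0.087)^−2] / 0.087 = 2525.80256
Perpetuity value at year 2: £12,200.00 / 0.087 = 140229.88506
PV of perpetuity: 140229.88506 / (1+0.087)^2 = 118681.08004
Total PV = 2525.80256 + 118681.08004 = 121206.88259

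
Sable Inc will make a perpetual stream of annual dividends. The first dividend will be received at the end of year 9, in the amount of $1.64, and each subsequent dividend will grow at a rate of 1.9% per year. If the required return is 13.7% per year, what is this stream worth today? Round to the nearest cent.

Value at end of year 8: C₁ / (r − g) = $1.64 / (0.137 − 0.019) = $13.8983
Discount to today: PV = $13.8983 / (1 + 0.137)^8 = $13.8983 / 2.793082 = $4.98

$4.98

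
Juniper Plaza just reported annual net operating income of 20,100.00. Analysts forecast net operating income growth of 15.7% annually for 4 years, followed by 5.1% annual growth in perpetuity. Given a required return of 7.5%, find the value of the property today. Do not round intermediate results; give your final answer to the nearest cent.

D_1 = 23255.70000
D_2 = 26906.84490
D_3 = 31131.21955
D_4 = 36018.82102
Terminal value at year 4: TV = D_4×(1+g_2)/(r−g_2) = 37855.78089/0.024 = 1577324.20377
P_0 = D_1/(1+r)^1 + D_2/(1+r)^2 + D_3/(1+r)^3 + D_4/(1+r)^4 + TV/(1+r)^4
    = 21633.20930 + 23283.37038 + 25059.40422 + 26970.91226 + 1181101.19941 = 1278048.09558

1278048.10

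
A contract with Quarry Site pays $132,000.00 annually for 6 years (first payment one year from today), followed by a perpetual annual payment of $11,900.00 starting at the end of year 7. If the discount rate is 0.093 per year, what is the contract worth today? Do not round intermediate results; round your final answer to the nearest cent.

$661930.80

PV of 6-year annuity: $132,000.00 × [1 − (1+0.093)^−6] / 0.093 = 586882.11813
Perpetuity value at year 6: $11,900.00 / 0.093 = 127956.98925
PV of perpetuity: 127956.98925 / (1+0.093)^6 = 75048.67708
Total PV = 586882.11813 + 75048.67708 = 661930.79521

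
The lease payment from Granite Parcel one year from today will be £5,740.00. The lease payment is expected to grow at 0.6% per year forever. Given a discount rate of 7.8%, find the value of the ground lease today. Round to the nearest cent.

£79722.22

Growing perpetuity: P = D₁ / (r − g) = £5,740.0000 / (0.078 − 0.006) = £79,722.22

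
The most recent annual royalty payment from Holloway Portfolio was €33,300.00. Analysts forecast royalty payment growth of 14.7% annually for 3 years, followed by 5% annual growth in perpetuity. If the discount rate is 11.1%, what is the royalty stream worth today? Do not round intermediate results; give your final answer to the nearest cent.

€737257.19

D_1 = 38195.10000
D_2 = 43809.77970
D_3 = 50249.81732
Terminal value at year 3: TV = D_3×(1+g_2)/(r−g_2) = 52762.30818/0.061 = 864955.87183
P_0 = D_1/(1+r)^1 + D_2/(1+r)^2 + D_3/(1+r)^3 + TV/(1+r)^3
    = 34379.02790 + 35493.01981 + 36643.10866 + 630742.03425 = 737257.19062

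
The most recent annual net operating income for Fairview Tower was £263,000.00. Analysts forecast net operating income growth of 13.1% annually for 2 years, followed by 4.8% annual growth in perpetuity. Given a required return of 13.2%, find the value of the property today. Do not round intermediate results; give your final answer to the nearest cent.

D_1 = 297453.00000
D_2 = 336419.34300
Terminal value at year 2: TV = D_2×(1+g_2)/(r−g_2) = 352567.47146/0.084 = 4197231.80314
P_0 = D_1/(1+r)^1 + D_2/(1+r)^2 + TV/(1+r)^2
    = 262767.66784 + 262535.54093 + 3275443.41541 = 3800746.62418

£3800746.62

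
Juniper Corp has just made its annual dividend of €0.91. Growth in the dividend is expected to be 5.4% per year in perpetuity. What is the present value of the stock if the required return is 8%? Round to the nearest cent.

€36.89

D₁ = D₀ × (1 + g) = €0.91 × 1.054 = €0.9591
Growing perpetuity: P = D₁ / (r − g) = €0.9591 / (0.08 − 0.054) = €36.89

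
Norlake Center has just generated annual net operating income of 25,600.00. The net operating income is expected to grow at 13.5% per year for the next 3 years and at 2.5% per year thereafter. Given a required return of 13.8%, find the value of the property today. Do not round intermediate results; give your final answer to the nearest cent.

306776.54

D_1 = 29056.00000
D_2 = 32978.56000
D_3 = 37430.66560
Terminal value at year 3: TV = D_3×(1+g_2)/(r−g_2) = 38366.43224/0.113 = 339525.94903
P_0 = D_1/(1+r)^1 + D_2/(1+r)^2 + D_3/(1+r)^3 + TV/(1+r)^3
    = 25532.51318 + 25465.20427 + 25398.07280 + 230380.74886 = 306776.53911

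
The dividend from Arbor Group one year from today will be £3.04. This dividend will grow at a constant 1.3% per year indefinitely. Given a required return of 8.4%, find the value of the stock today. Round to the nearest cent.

£42.82

Growing perpetuity: P = D₁ / (r − g) = £3.0400 / (0.084 − 0.013) = £42.82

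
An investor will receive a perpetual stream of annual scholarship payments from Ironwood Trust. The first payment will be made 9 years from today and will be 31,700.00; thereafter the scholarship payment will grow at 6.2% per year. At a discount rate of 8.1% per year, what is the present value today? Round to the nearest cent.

894746.71

Value at end of year 8: C₁ / (r − g) = 31,700.00 / (0.081 − 0.062) = 1,668,421.0526
Discount to today: PV = 1,668,421.0526 / (1 + 0.081)^8 = 1,668,421.0526 / 1.864685 = 894,746.71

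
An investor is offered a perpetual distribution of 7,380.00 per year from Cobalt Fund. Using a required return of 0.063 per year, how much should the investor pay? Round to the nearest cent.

117142.86

Level perpetuity: PV = C / r = 7,380.00 / 0.063 = 117,142.86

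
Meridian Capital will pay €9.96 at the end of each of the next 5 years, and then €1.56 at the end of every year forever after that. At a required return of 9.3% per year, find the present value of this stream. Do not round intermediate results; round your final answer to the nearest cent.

€49.19

PV of 5-year annuity: €9.96 × [1 − (1+0.093)^−5] / 0.093 = 38.44124
Perpetuity value at year 5: €1.56 / 0.093 = 16.77419
PV of perpetuity: 16.77419 / (1+0.093)^5 = 10.75328
Total PV = 38.44124 + 10.75328 = 49.19451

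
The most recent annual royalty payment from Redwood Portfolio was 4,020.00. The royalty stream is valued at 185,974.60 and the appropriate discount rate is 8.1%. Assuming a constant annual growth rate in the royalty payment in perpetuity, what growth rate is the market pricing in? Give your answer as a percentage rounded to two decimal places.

P = D₀(1+g)/(r−g) ⇒ P(r−g) = D₀(1+g) ⇒ g(P+D₀) = P·r − D₀
g = (P·r − D₀)/(P + D₀) = (185,974.60×0.081 − 4,020.00) / (185,974.60 + 4,020.00) = 0.058128

5.81%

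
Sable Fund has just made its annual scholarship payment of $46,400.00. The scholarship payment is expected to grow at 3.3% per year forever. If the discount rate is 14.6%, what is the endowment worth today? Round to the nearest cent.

$424169.91

D₁ = D₀ × (1 + g) = $46,400.00 × 1.033 = $47,931.2000
Growing perpetuity: P = D₁ / (r − g) = $47,931.2000 / (0.146 − 0.033) = $424,169.91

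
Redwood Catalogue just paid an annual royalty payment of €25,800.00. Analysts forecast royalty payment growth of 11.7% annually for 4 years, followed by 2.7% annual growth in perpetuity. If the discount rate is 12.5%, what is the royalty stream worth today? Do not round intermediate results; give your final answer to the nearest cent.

€364142.82

D_1 = 28818.60000
D_2 = 32190.37620
D_3 = 35956.65022
D_4 = 40163.57829
Terminal value at year 4: TV = D_4×(1+g_2)/(r−g_2) = 41247.99490/0.098 = 420897.90719
P_0 = D_1/(1+r)^1 + D_2/(1+r)^2 + D_3/(1+r)^3 + D_4/(1+r)^4 + TV/(1+r)^4
    = 25616.53333 + 25434.37132 + 25253.50468 + 25073.92420 + 262764.49136 = 364142.82489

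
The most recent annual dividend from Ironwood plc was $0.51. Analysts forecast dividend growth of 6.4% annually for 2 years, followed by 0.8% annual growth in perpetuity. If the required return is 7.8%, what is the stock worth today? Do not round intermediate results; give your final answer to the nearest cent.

$8.15

D_1 = 0.54264
D_2 = 0.57737
Terminal value at year 2: TV = D_2×(1+g_2)/(r−g_2) = 0.58199/0.07 = 8.31411
P_0 = D_1/(1+r)^1 + D_2/(1+r)^2 + TV/(1+r)^2
    = 0.50338 + 0.49684 + 7.15449 = 8.15470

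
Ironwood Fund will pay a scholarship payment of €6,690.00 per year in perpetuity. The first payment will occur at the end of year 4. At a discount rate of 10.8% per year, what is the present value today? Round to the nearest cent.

Value at end of year 3: C / r = €6,690.00 / 0.108 = €61,944.4444
Discount to today: PV = €61,944.4444 / (1 + 0.108)^3 = €61,944.4444 / 1.360252 = €45,538.96

€45538.96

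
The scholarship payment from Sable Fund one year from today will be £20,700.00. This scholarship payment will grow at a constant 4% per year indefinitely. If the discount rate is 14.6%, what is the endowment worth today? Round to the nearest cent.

£195283.02

Growing perpetuity: P = D₁ / (r − g) = £20,700.0000 / (0.146 − 0.04) = £195,283.02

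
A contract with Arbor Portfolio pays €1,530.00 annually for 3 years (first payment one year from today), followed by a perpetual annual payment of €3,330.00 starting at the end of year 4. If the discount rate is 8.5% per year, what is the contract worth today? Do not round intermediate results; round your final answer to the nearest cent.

PV of 3-year annuity: €1,530.00 × [1 − (1+0.085)^−3] / 0.085 = 3907.65423
Perpetuity value at year 3: €3,330.00 / 0.085 = 39176.47059
PV of perpetuity: 39176.47059 / (1+0.085)^3 = 30671.57609
Total PV = 3907.65423 + 30671.57609 = 34579.23032

€34579.23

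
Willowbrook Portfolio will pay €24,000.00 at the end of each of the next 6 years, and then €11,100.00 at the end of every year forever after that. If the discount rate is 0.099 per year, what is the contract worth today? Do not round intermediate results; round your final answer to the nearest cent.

€168469.10

PV of 6-year annuity: €24,000.00 × [1 − (1+0.099)^−6] / 0.099 = 104833.28504
Perpetuity value at year 6: €11,100.00 / 0.099 = 112121.21212
PV of perpetuity: 112121.21212 / (1+0.099)^6 = 63635.81779
Total PV = 104833.28504 + 63635.81779 = 168469.10283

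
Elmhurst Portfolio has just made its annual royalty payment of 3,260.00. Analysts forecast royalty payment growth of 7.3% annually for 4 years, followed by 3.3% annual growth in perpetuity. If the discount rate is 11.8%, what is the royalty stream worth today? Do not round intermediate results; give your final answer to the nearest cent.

45394.41

D_1 = 3497.98000
D_2 = 3753.33254
D_3 = 4027.32582
D_4 = 4321.32060
Terminal value at year 4: TV = D_4×(1+g_2)/(r−g_2) = 4463.92418/0.085 = 52516.75506
P_0 = D_1/(1+r)^1 + D_2/(1+r)^2 + D_3/(1+r)^3 + D_4/(1+r)^4 + TV/(1+r)^4
    = 3128.78354 + 3002.84861 + 2881.98261 + 2765.98152 + 33614.81067 = 45394.40694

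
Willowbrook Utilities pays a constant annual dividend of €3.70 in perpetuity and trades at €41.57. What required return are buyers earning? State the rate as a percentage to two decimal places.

P = C/r ⇒ r = C/P = €3.70/€41.57 = 0.089006

8.90%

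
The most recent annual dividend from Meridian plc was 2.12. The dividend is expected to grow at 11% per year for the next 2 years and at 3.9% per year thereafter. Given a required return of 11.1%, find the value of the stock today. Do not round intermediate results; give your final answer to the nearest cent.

34.77

D_1 = 2.35320
D_2 = 2.61205
Terminal value at year 2: TV = D_2×(1+g_2)/(r−g_2) = 2.71392/0.072 = 37.69336
P_0 = D_1/(1+r)^1 + D_2/(1+r)^2 + TV/(1+r)^2
    = 2.11809 + 2.11619 + 30.53773 = 34.77201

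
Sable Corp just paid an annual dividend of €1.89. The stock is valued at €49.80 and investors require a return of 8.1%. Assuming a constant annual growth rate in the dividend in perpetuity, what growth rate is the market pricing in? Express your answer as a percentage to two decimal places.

4.15%

P = D₀(1+g)/(r−g) ⇒ P(r−g) = D₀(1+g) ⇒ g(P+D₀) = P·r − D₀
g = (P·r − D₀)/(P + D₀) = (€49.80×0.081 − €1.89) / (€49.80 + €1.89) = 0.041474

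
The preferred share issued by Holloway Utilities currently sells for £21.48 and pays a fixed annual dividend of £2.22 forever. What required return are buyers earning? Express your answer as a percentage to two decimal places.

10.34%

P = C/r ⇒ r = C/P = £2.22/£21.48 = 0.103352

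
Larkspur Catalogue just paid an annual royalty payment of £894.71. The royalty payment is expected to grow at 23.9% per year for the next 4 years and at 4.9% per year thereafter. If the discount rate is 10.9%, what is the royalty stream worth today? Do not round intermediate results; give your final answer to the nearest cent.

D_1 = 1108.54569
D_2 = 1373.48811
D_3 = 1701.75177
D_4 = 2108.47044
Terminal value at year 4: TV = D_4×(1+g_2)/(r−g_2) = 2211.78549/0.06 = 36863.09154
P_0 = D_1/(1+r)^1 + D_2/(1+r)^2 + D_3/(1+r)^3 + D_4/(1+r)^4 + TV/(1+r)^4
    = 999.59034 + 1116.76504 + 1247.67528 + 1393.93118 + 24370.56344 = 29128.52529

£29128.53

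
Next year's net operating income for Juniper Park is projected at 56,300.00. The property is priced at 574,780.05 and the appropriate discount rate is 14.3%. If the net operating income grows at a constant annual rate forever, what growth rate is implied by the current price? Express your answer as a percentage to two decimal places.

4.50%

P = D₁/(r−g) ⇒ g = r − D₁/P = 0.143 − 56,300.00/574,780.05 = 0.045049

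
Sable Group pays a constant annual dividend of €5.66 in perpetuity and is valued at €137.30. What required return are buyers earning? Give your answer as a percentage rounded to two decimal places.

4.12%

P = C/r ⇒ r = C/P = €5.66/€137.30 = 0.041224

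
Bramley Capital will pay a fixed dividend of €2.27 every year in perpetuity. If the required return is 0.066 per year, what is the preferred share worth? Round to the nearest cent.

Level perpetuity: PV = C / r = €2.27 / 0.066 = €34.39

€34.39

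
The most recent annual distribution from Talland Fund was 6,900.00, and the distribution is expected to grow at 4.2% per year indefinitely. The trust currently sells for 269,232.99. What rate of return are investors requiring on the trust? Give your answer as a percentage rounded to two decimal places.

6.87%

D₁ = 6,900.00 × 1.042 = 7,189.8000
P = D₁/(r − g) ⇒ r = D₁/P + g = 7,189.8000/269,232.99 + 0.042 = 0.026705 + 0.042 = 0.068705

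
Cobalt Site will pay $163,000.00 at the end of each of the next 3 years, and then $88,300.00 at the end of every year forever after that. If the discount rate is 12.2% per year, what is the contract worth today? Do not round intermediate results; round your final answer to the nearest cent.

$902572.46

PV of 3-year annuity: $163,000.00 × [1 − (1+0.122)^−3] / 0.122 = 390156.91067
Perpetuity value at year 3: $88,300.00 / 0.122 = 723770.49180
PV of perpetuity: 723770.49180 / (1+0.122)^3 = 512415.55185
Total PV = 390156.91067 + 512415.55185 = 902572.46252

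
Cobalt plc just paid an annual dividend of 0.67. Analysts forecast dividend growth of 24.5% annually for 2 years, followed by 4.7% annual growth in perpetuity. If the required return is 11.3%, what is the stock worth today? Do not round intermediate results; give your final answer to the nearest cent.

D_1 = 0.83415
D_2 = 1.03852
Terminal value at year 2: TV = D_2×(1+g_2)/(r−g_2) = 1.08733/0.066 = 16.47465
P_0 = D_1/(1+r)^1 + D_2/(1+r)^2 + TV/(1+r)^2
    = 0.74946 + 0.83835 + 13.29921 = 14.88702

14.89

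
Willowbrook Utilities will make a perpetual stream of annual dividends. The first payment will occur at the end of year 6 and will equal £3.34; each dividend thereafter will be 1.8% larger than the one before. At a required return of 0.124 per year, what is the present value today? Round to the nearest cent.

£17.56

Value at end of year 5: C₁ / (r − g) = £3.34 / (0.124 − 0.018) = £31.5094
Discount to today: PV = £31.5094 / (1 + 0.124)^5 = £31.5094 / 1.794038 = £17.56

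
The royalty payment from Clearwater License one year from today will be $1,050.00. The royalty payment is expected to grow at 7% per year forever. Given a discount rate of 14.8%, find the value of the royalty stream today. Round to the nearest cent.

$13461.54

Growing perpetuity: P = D₁ / (r − g) = $1,050.0000 / (0.148 − 0.07) = $13,461.54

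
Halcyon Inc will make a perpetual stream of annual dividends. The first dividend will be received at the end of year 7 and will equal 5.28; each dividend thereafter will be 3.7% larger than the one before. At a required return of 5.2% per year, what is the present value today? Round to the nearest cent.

259.69

Value at end of year 6: C₁ / (r − g) = 5.28 / (0.052 − 0.037) = 352.0000
Discount to today: PV = 352.0000 / (1 + 0.052)^6 = 352.0000 / 1.355484 = 259.69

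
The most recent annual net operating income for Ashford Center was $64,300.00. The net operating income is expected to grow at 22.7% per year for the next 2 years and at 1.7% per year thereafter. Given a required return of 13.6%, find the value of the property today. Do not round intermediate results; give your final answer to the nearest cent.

D_1 = 78896.10000
D_2 = 96805.51470
Terminal value at year 2: TV = D_2×(1+g_2)/(r−g_2) = 98451.20845/0.119 = 827321.07941
P_0 = D_1/(1+r)^1 + D_2/(1+r)^2 + TV/(1+r)^2
    = 69450.79225 + 75014.19199 + 641087.67436 = 785552.65860

$785552.66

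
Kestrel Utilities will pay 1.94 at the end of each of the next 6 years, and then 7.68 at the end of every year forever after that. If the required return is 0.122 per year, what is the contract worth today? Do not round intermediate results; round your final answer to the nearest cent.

39.48

PV of 6-year annuity: 1.94 × [1 − (1+0.122)^−6] / 0.122 = 7.93115
Perpetuity value at year 6: 7.68 / 0.122 = 62.95082
PV of perpetuity: 62.95082 / (1+0.122)^6 = 31.55326
Total PV = 7.93115 + 31.55326 = 39.48442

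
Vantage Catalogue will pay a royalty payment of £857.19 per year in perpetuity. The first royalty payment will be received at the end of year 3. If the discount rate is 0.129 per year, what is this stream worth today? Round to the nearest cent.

Value at end of year 2: C / r = £857.19 / 0.129 = £6,644.8837
Discount to today: PV = £6,644.8837 / (1 + 0.129)^2 = £6,644.8837 / 1.274641 = £5,213.14

£5213.14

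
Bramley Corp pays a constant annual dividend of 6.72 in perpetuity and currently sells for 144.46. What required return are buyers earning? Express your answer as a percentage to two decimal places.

4.65%

P = C/r ⇒ r = C/P = 6.72/144.46 = 0.046518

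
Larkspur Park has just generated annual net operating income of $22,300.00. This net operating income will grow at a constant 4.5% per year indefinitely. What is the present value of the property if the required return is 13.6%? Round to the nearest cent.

$256082.42

D₁ = D₀ × (1 + g) = $22,300.00 × 1.045 = $23,303.5000
Growing perpetuity: P = D₁ / (r − g) = $23,303.5000 / (0.136 − 0.045) = $256,082.42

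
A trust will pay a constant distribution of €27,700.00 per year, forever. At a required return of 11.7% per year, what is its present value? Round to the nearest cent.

Level perpetuity: PV = C / r = €27,700.00 / 0.117 = €236,752.14

€236752.14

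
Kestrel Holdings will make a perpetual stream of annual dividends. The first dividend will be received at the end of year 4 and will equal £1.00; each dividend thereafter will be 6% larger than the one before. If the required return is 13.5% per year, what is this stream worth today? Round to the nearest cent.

£9.12

Value at end of year 3: C₁ / (r − g) = £1.00 / (0.135 − 0.06) = £13.3333
Discount to today: PV = £13.3333 / (1 + 0.135)^3 = £13.3333 / 1.462135 = £9.12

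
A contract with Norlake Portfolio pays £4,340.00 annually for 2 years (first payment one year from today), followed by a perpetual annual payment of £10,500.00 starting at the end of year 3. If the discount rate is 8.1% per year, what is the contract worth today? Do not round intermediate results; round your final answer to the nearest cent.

PV of 2-year annuity: £4,340.00 × [1 − (1+0.081)^−2] / 0.081 = 7728.77068
Perpetuity value at year 2: £10,500.00 / 0.081 = 129629.62963
PV of perpetuity: 129629.62963 / (1+0.081)^2 = 110930.99088
Total PV = 7728.77068 + 110930.99088 = 118659.76156

£118659.76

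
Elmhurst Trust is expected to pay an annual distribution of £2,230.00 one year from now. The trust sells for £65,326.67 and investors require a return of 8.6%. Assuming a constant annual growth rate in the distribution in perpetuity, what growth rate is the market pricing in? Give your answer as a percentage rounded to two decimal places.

5.19%

P = D₁/(r−g) ⇒ g = r − D₁/P = 0.086 − £2,230.00/£65,326.67 = 0.051864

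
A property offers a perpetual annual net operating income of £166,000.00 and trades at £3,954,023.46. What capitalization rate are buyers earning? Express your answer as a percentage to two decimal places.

4.20%

P = C/r ⇒ r = C/P = £166,000.00/£3,954,023.46 = 0.041983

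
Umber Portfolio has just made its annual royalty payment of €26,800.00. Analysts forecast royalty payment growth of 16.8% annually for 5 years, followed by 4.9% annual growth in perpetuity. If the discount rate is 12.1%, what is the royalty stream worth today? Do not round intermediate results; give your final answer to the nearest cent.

D_1 = 31302.40000
D_2 = 36561.20320
D_3 = 42703.48534
D_4 = 49877.67087
D_5 = 58257.11958
Terminal value at year 5: TV = D_5×(1+g_2)/(r−g_2) = 61111.71844/0.072 = 848773.86723
P_0 = D_1/(1+r)^1 + D_2/(1+r)^2 + D_3/(1+r)^3 + D_4/(1+r)^4 + D_5/(1+r)^5 + TV/(1+r)^5
    = 27923.63961 + 29094.38989 + 30314.22604 + 31585.20607 + 32909.47430 + 479472.75758 = 631299.69348

€631299.69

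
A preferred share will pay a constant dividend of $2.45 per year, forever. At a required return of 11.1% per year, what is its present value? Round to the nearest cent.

Level perpetuity: PV = C / r = $2.45 / 0.111 = $22.07

$22.07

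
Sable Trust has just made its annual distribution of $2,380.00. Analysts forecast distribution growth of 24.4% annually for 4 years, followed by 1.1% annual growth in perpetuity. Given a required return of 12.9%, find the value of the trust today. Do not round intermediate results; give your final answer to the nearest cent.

$42261.47

D_1 = 2960.72000
D_2 = 3683.13568
D_3 = 4581.82079
D_4 = 5699.78506
Terminal value at year 4: TV = D_4×(1+g_2)/(r−g_2) = 5762.48269/0.118 = 48834.59910
P_0 = D_1/(1+r)^1 + D_2/(1+r)^2 + D_3/(1+r)^3 + D_4/(1+r)^4 + TV/(1+r)^4
    = 2622.42693 + 2889.54747 + 3183.87693 + 3508.18681 + 30057.43102 = 42261.46915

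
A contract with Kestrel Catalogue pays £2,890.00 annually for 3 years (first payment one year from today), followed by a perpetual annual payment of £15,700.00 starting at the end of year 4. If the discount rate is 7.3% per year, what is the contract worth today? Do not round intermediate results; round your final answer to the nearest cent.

PV of 3-year annuity: £2,890.00 × [1 − (1+0.073)^−3] / 0.073 = 7542.89438
Perpetuity value at year 3: £15,700.00 / 0.073 = 215068.49315
PV of perpetuity: 215068.49315 / (1+0.073)^3 = 174091.52371
Total PV = 7542.89438 + 174091.52371 = 181634.41808

£181634.42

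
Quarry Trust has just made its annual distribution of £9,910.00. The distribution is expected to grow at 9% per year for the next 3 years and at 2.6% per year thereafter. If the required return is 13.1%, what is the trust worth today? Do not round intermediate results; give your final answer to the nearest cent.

£114307.03

D_1 = 10801.90000
D_2 = 11774.07100
D_3 = 12833.73739
Terminal value at year 3: TV = D_3×(1+g_2)/(r−g_2) = 13167.41456/0.105 = 125403.94821
P_0 = D_1/(1+r)^1 + D_2/(1+r)^2 + D_3/(1+r)^3 + TV/(1+r)^3
    = 9550.75155 + 9204.52625 + 8870.85200 + 86680.89667 = 114307.02647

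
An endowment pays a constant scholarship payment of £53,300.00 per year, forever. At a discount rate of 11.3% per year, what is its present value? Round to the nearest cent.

Level perpetuity: PV = C / r = £53,300.00 / 0.113 = £471,681.42

£471681.42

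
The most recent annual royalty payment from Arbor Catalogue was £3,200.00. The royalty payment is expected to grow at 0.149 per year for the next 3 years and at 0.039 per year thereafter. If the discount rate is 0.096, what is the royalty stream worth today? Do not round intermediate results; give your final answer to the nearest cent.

£77766.47

D_1 = 3676.80000
D_2 = 4224.64320
D_3 = 4854.11504
Terminal value at year 3: TV = D_3×(1+g_2)/(r−g_2) = 5043.42552/0.057 = 88481.14953
P_0 = D_1/(1+r)^1 + D_2/(1+r)^2 + D_3/(1+r)^3 + TV/(1+r)^3
    = 3354.74453 + 3516.97213 + 3687.04469 + 67207.70940 = 77766.47075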